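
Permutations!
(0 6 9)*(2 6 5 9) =[5, 1, 6, 3, 4, 9, 2, 7, 8, 0] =(0 5 9)(2 6)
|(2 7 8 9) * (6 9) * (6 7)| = 6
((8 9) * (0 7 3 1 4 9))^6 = (0 8 9 4 1 3 7)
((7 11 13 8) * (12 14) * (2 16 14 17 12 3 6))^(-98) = ((2 16 14 3 6)(7 11 13 8)(12 17))^(-98) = (17)(2 14 6 16 3)(7 13)(8 11)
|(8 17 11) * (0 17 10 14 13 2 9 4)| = |(0 17 11 8 10 14 13 2 9 4)| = 10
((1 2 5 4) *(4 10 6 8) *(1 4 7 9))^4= (1 6)(2 8)(5 7)(9 10)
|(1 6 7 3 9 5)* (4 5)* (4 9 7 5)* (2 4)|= 6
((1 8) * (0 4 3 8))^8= (0 8 4 1 3)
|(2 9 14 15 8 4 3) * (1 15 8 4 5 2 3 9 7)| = |(1 15 4 9 14 8 5 2 7)| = 9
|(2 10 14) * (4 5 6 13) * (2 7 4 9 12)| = 10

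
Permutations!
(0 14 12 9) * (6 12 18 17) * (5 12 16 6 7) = [14, 1, 2, 3, 4, 12, 16, 5, 8, 0, 10, 11, 9, 13, 18, 15, 6, 7, 17] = (0 14 18 17 7 5 12 9)(6 16)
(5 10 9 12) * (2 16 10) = (2 16 10 9 12 5) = [0, 1, 16, 3, 4, 2, 6, 7, 8, 12, 9, 11, 5, 13, 14, 15, 10]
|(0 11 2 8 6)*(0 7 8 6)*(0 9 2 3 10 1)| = 5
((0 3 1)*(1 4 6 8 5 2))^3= ((0 3 4 6 8 5 2 1))^3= (0 6 2 3 8 1 4 5)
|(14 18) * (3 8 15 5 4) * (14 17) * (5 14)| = |(3 8 15 14 18 17 5 4)| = 8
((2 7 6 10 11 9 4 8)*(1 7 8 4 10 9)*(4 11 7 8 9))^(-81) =(11)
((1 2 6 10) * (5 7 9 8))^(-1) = (1 10 6 2)(5 8 9 7)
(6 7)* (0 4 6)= (0 4 6 7)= [4, 1, 2, 3, 6, 5, 7, 0]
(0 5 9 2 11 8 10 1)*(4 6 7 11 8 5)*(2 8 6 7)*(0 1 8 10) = (0 4 7 11 5 9 10 8)(2 6) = [4, 1, 6, 3, 7, 9, 2, 11, 0, 10, 8, 5]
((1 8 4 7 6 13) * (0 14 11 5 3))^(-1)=((0 14 11 5 3)(1 8 4 7 6 13))^(-1)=(0 3 5 11 14)(1 13 6 7 4 8)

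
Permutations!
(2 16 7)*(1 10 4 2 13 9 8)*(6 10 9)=(1 9 8)(2 16 7 13 6 10 4)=[0, 9, 16, 3, 2, 5, 10, 13, 1, 8, 4, 11, 12, 6, 14, 15, 7]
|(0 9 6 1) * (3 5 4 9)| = |(0 3 5 4 9 6 1)| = 7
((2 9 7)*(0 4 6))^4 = ((0 4 6)(2 9 7))^4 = (0 4 6)(2 9 7)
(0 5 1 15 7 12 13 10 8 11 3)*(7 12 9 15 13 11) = [5, 13, 2, 0, 4, 1, 6, 9, 7, 15, 8, 3, 11, 10, 14, 12] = (0 5 1 13 10 8 7 9 15 12 11 3)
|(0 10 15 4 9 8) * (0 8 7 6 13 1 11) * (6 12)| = 11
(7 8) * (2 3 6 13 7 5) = (2 3 6 13 7 8 5) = [0, 1, 3, 6, 4, 2, 13, 8, 5, 9, 10, 11, 12, 7]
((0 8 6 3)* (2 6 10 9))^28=(10)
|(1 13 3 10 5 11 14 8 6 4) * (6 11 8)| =10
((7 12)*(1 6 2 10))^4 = ((1 6 2 10)(7 12))^4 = (12)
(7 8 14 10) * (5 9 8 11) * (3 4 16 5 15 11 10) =(3 4 16 5 9 8 14)(7 10)(11 15) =[0, 1, 2, 4, 16, 9, 6, 10, 14, 8, 7, 15, 12, 13, 3, 11, 5]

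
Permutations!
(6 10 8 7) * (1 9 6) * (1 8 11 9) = (6 10 11 9)(7 8) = [0, 1, 2, 3, 4, 5, 10, 8, 7, 6, 11, 9]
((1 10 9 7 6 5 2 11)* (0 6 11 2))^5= ((0 6 5)(1 10 9 7 11))^5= (11)(0 5 6)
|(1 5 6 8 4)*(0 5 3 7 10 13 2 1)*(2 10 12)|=10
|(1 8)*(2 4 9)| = 6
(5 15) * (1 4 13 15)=(1 4 13 15 5)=[0, 4, 2, 3, 13, 1, 6, 7, 8, 9, 10, 11, 12, 15, 14, 5]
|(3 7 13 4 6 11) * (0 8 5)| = 6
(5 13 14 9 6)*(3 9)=(3 9 6 5 13 14)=[0, 1, 2, 9, 4, 13, 5, 7, 8, 6, 10, 11, 12, 14, 3]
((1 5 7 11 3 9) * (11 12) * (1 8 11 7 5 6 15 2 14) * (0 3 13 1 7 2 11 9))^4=((0 3)(1 6 15 11 13)(2 14 7 12)(8 9))^4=(1 13 11 15 6)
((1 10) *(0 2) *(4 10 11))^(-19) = (0 2)(1 11 4 10)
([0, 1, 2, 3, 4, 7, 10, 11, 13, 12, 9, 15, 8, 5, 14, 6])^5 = (5 10)(6 13)(7 9)(8 15)(11 12)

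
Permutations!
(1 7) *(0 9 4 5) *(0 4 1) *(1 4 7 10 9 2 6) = (0 2 6 1 10 9 4 5 7) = [2, 10, 6, 3, 5, 7, 1, 0, 8, 4, 9]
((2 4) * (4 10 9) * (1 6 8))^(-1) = ((1 6 8)(2 10 9 4))^(-1) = (1 8 6)(2 4 9 10)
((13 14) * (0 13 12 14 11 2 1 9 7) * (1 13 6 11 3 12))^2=((0 6 11 2 13 3 12 14 1 9 7))^2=(0 11 13 12 1 7 6 2 3 14 9)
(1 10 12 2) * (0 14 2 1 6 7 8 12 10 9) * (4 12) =[14, 9, 6, 3, 12, 5, 7, 8, 4, 0, 10, 11, 1, 13, 2] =(0 14 2 6 7 8 4 12 1 9)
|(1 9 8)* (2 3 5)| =|(1 9 8)(2 3 5)| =3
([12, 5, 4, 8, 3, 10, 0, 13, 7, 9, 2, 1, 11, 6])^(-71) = (0 4 12 3 11 8 1 7 5 13 10 6 2)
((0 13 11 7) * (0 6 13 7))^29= ((0 7 6 13 11))^29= (0 11 13 6 7)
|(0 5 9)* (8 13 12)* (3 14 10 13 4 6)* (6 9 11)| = |(0 5 11 6 3 14 10 13 12 8 4 9)| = 12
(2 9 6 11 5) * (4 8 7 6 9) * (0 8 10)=(0 8 7 6 11 5 2 4 10)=[8, 1, 4, 3, 10, 2, 11, 6, 7, 9, 0, 5]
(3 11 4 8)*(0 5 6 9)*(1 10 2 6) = (0 5 1 10 2 6 9)(3 11 4 8) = [5, 10, 6, 11, 8, 1, 9, 7, 3, 0, 2, 4]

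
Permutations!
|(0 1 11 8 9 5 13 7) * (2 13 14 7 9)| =10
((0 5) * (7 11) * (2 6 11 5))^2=((0 2 6 11 7 5))^2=(0 6 7)(2 11 5)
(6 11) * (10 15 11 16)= (6 16 10 15 11)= [0, 1, 2, 3, 4, 5, 16, 7, 8, 9, 15, 6, 12, 13, 14, 11, 10]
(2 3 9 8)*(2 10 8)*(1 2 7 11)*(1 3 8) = (1 2 8 10)(3 9 7 11) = [0, 2, 8, 9, 4, 5, 6, 11, 10, 7, 1, 3]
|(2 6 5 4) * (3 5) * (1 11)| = |(1 11)(2 6 3 5 4)| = 10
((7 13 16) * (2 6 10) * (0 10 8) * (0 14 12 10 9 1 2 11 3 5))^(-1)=(0 5 3 11 10 12 14 8 6 2 1 9)(7 16 13)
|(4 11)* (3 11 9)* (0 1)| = |(0 1)(3 11 4 9)| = 4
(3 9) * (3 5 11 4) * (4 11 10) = (11)(3 9 5 10 4) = [0, 1, 2, 9, 3, 10, 6, 7, 8, 5, 4, 11]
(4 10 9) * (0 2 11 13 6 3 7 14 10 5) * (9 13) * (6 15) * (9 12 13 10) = [2, 1, 11, 7, 5, 0, 3, 14, 8, 4, 10, 12, 13, 15, 9, 6] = (0 2 11 12 13 15 6 3 7 14 9 4 5)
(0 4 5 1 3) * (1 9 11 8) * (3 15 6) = (0 4 5 9 11 8 1 15 6 3) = [4, 15, 2, 0, 5, 9, 3, 7, 1, 11, 10, 8, 12, 13, 14, 6]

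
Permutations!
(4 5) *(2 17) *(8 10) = (2 17)(4 5)(8 10) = [0, 1, 17, 3, 5, 4, 6, 7, 10, 9, 8, 11, 12, 13, 14, 15, 16, 2]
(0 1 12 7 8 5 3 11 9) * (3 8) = (0 1 12 7 3 11 9)(5 8) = [1, 12, 2, 11, 4, 8, 6, 3, 5, 0, 10, 9, 7]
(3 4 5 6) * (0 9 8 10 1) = (0 9 8 10 1)(3 4 5 6) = [9, 0, 2, 4, 5, 6, 3, 7, 10, 8, 1]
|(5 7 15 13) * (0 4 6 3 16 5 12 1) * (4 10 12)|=|(0 10 12 1)(3 16 5 7 15 13 4 6)|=8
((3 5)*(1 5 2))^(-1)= (1 2 3 5)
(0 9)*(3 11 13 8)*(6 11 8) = [9, 1, 2, 8, 4, 5, 11, 7, 3, 0, 10, 13, 12, 6] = (0 9)(3 8)(6 11 13)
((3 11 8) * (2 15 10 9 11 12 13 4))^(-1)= ((2 15 10 9 11 8 3 12 13 4))^(-1)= (2 4 13 12 3 8 11 9 10 15)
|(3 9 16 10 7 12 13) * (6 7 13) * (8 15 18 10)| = |(3 9 16 8 15 18 10 13)(6 7 12)| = 24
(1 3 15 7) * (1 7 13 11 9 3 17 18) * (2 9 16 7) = (1 17 18)(2 9 3 15 13 11 16 7) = [0, 17, 9, 15, 4, 5, 6, 2, 8, 3, 10, 16, 12, 11, 14, 13, 7, 18, 1]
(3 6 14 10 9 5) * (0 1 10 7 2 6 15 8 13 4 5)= (0 1 10 9)(2 6 14 7)(3 15 8 13 4 5)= [1, 10, 6, 15, 5, 3, 14, 2, 13, 0, 9, 11, 12, 4, 7, 8]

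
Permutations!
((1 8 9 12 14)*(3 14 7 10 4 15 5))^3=(1 12 4 3 8 7 15 14 9 10 5)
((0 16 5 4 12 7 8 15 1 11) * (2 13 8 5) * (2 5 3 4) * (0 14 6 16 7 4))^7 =(0 7 3)(1 13 16 11 8 5 14 15 2 6)(4 12)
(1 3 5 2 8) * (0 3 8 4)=(0 3 5 2 4)(1 8)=[3, 8, 4, 5, 0, 2, 6, 7, 1]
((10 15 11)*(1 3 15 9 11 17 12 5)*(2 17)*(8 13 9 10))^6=(1 5 12 17 2 15 3)(8 9)(11 13)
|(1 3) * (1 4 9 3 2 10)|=3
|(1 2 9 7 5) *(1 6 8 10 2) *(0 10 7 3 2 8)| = |(0 10 8 7 5 6)(2 9 3)| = 6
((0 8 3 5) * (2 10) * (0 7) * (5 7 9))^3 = ((0 8 3 7)(2 10)(5 9))^3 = (0 7 3 8)(2 10)(5 9)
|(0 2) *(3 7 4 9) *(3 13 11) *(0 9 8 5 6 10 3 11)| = 28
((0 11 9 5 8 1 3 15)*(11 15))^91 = (0 15)(1 3 11 9 5 8)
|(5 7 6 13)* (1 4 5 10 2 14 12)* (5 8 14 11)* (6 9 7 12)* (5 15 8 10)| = |(1 4 10 2 11 15 8 14 6 13 5 12)(7 9)| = 12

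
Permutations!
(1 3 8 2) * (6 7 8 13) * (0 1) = (0 1 3 13 6 7 8 2) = [1, 3, 0, 13, 4, 5, 7, 8, 2, 9, 10, 11, 12, 6]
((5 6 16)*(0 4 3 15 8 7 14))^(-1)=(0 14 7 8 15 3 4)(5 16 6)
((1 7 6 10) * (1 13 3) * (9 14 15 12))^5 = ((1 7 6 10 13 3)(9 14 15 12))^5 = (1 3 13 10 6 7)(9 14 15 12)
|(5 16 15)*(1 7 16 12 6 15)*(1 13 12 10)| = |(1 7 16 13 12 6 15 5 10)| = 9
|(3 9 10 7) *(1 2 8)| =12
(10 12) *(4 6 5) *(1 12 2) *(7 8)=(1 12 10 2)(4 6 5)(7 8)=[0, 12, 1, 3, 6, 4, 5, 8, 7, 9, 2, 11, 10]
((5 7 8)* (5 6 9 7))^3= ((6 9 7 8))^3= (6 8 7 9)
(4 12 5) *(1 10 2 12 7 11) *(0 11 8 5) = (0 11 1 10 2 12)(4 7 8 5) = [11, 10, 12, 3, 7, 4, 6, 8, 5, 9, 2, 1, 0]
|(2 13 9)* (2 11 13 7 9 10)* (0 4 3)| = |(0 4 3)(2 7 9 11 13 10)| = 6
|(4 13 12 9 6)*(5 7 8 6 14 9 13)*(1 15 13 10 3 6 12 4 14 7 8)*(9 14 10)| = 9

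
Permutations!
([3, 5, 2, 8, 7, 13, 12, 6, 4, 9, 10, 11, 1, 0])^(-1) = (0 13 5 1 12 6 7 4 8 3)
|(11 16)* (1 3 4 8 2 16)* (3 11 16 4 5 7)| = 6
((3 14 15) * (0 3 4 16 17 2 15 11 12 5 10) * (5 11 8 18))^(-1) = ((0 3 14 8 18 5 10)(2 15 4 16 17)(11 12))^(-1) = (0 10 5 18 8 14 3)(2 17 16 4 15)(11 12)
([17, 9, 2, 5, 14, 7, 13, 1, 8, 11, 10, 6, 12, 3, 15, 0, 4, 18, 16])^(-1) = [15, 7, 2, 13, 16, 3, 11, 5, 8, 1, 10, 9, 12, 6, 4, 14, 18, 0, 17]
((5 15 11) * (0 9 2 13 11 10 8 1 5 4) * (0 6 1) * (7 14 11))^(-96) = ((0 9 2 13 7 14 11 4 6 1 5 15 10 8))^(-96) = (0 2 7 11 6 5 10)(1 15 8 9 13 14 4)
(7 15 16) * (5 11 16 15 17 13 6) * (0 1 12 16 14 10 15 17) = (0 1 12 16 7)(5 11 14 10 15 17 13 6) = [1, 12, 2, 3, 4, 11, 5, 0, 8, 9, 15, 14, 16, 6, 10, 17, 7, 13]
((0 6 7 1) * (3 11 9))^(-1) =(0 1 7 6)(3 9 11)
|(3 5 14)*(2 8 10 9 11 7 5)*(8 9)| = |(2 9 11 7 5 14 3)(8 10)| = 14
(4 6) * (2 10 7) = (2 10 7)(4 6) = [0, 1, 10, 3, 6, 5, 4, 2, 8, 9, 7]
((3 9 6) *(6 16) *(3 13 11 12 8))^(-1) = (3 8 12 11 13 6 16 9)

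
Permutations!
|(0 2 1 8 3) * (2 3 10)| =4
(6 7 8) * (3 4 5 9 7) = (3 4 5 9 7 8 6) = [0, 1, 2, 4, 5, 9, 3, 8, 6, 7]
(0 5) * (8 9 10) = (0 5)(8 9 10) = [5, 1, 2, 3, 4, 0, 6, 7, 9, 10, 8]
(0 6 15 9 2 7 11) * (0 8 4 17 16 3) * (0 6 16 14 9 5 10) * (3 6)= (0 16 6 15 5 10)(2 7 11 8 4 17 14 9)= [16, 1, 7, 3, 17, 10, 15, 11, 4, 2, 0, 8, 12, 13, 9, 5, 6, 14]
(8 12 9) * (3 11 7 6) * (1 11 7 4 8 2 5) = (1 11 4 8 12 9 2 5)(3 7 6) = [0, 11, 5, 7, 8, 1, 3, 6, 12, 2, 10, 4, 9]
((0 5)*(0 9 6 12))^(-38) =(0 9 12 5 6)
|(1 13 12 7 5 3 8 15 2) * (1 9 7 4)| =28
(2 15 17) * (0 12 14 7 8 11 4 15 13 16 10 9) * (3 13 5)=(0 12 14 7 8 11 4 15 17 2 5 3 13 16 10 9)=[12, 1, 5, 13, 15, 3, 6, 8, 11, 0, 9, 4, 14, 16, 7, 17, 10, 2]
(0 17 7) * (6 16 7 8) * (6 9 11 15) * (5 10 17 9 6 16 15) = (0 9 11 5 10 17 8 6 15 16 7) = [9, 1, 2, 3, 4, 10, 15, 0, 6, 11, 17, 5, 12, 13, 14, 16, 7, 8]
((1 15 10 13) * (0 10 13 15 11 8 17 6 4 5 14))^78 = (0 8)(1 5)(4 13)(6 15)(10 17)(11 14)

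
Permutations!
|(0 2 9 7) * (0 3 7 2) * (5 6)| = 2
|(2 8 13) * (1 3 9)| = |(1 3 9)(2 8 13)| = 3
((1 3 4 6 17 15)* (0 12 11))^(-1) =(0 11 12)(1 15 17 6 4 3)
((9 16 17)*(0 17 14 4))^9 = (0 16)(4 9)(14 17)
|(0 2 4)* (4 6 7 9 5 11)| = |(0 2 6 7 9 5 11 4)| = 8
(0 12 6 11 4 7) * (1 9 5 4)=(0 12 6 11 1 9 5 4 7)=[12, 9, 2, 3, 7, 4, 11, 0, 8, 5, 10, 1, 6]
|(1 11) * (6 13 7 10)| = |(1 11)(6 13 7 10)| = 4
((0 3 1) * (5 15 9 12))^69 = ((0 3 1)(5 15 9 12))^69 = (5 15 9 12)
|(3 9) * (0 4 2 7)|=|(0 4 2 7)(3 9)|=4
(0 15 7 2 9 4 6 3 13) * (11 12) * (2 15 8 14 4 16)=(0 8 14 4 6 3 13)(2 9 16)(7 15)(11 12)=[8, 1, 9, 13, 6, 5, 3, 15, 14, 16, 10, 12, 11, 0, 4, 7, 2]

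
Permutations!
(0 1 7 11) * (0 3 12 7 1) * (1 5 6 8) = (1 5 6 8)(3 12 7 11) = [0, 5, 2, 12, 4, 6, 8, 11, 1, 9, 10, 3, 7]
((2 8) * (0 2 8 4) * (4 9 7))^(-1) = ((0 2 9 7 4))^(-1) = (0 4 7 9 2)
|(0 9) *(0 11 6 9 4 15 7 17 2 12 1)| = |(0 4 15 7 17 2 12 1)(6 9 11)| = 24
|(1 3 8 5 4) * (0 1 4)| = 5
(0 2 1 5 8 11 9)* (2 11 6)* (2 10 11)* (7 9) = (0 2 1 5 8 6 10 11 7 9) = [2, 5, 1, 3, 4, 8, 10, 9, 6, 0, 11, 7]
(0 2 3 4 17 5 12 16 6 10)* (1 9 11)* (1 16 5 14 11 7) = (0 2 3 4 17 14 11 16 6 10)(1 9 7)(5 12) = [2, 9, 3, 4, 17, 12, 10, 1, 8, 7, 0, 16, 5, 13, 11, 15, 6, 14]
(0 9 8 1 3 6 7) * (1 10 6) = (0 9 8 10 6 7)(1 3) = [9, 3, 2, 1, 4, 5, 7, 0, 10, 8, 6]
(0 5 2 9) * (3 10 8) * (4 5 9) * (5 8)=(0 9)(2 4 8 3 10 5)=[9, 1, 4, 10, 8, 2, 6, 7, 3, 0, 5]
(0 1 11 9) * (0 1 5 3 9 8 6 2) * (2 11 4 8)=(0 5 3 9 1 4 8 6 11 2)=[5, 4, 0, 9, 8, 3, 11, 7, 6, 1, 10, 2]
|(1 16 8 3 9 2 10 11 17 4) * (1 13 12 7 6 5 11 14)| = 8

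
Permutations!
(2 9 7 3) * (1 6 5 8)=(1 6 5 8)(2 9 7 3)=[0, 6, 9, 2, 4, 8, 5, 3, 1, 7]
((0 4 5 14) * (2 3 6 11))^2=(0 5)(2 6)(3 11)(4 14)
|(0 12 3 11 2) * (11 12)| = 6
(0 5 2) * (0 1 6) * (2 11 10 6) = (0 5 11 10 6)(1 2) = [5, 2, 1, 3, 4, 11, 0, 7, 8, 9, 6, 10]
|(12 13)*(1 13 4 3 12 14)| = 3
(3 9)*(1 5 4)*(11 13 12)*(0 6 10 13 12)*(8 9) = (0 6 10 13)(1 5 4)(3 8 9)(11 12) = [6, 5, 2, 8, 1, 4, 10, 7, 9, 3, 13, 12, 11, 0]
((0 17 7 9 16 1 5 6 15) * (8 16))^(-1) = (0 15 6 5 1 16 8 9 7 17)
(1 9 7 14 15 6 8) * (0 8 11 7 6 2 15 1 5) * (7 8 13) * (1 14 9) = (0 13 7 9 6 11 8 5)(2 15) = [13, 1, 15, 3, 4, 0, 11, 9, 5, 6, 10, 8, 12, 7, 14, 2]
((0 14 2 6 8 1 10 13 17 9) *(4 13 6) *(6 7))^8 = (0 14 2 4 13 17 9)(1 6 10 8 7) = ((0 14 2 4 13 17 9)(1 10 7 6 8))^8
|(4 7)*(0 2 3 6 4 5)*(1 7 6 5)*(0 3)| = 2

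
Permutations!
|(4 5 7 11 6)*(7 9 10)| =|(4 5 9 10 7 11 6)| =7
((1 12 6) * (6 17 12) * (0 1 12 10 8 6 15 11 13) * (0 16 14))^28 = ((0 1 15 11 13 16 14)(6 12 17 10 8))^28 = (6 10 12 8 17)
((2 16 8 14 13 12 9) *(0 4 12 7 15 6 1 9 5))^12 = (1 2 8 13 15)(6 9 16 14 7) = ((0 4 12 5)(1 9 2 16 8 14 13 7 15 6))^12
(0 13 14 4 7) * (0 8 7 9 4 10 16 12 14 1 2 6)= [13, 2, 6, 3, 9, 5, 0, 8, 7, 4, 16, 11, 14, 1, 10, 15, 12]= (0 13 1 2 6)(4 9)(7 8)(10 16 12 14)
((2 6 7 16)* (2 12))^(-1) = (2 12 16 7 6)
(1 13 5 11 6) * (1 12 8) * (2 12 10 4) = (1 13 5 11 6 10 4 2 12 8) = [0, 13, 12, 3, 2, 11, 10, 7, 1, 9, 4, 6, 8, 5]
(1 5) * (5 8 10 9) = [0, 8, 2, 3, 4, 1, 6, 7, 10, 5, 9] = (1 8 10 9 5)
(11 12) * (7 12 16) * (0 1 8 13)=(0 1 8 13)(7 12 11 16)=[1, 8, 2, 3, 4, 5, 6, 12, 13, 9, 10, 16, 11, 0, 14, 15, 7]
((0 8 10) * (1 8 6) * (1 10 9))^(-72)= (10)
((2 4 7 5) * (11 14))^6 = (14)(2 7)(4 5)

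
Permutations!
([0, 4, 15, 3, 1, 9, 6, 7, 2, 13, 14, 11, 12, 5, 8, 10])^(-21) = (1 4)(2 8 14 10 15)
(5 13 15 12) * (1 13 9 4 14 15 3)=(1 13 3)(4 14 15 12 5 9)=[0, 13, 2, 1, 14, 9, 6, 7, 8, 4, 10, 11, 5, 3, 15, 12]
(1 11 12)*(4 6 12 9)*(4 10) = (1 11 9 10 4 6 12) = [0, 11, 2, 3, 6, 5, 12, 7, 8, 10, 4, 9, 1]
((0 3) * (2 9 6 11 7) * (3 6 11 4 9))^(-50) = (0 2 11 4)(3 7 9 6)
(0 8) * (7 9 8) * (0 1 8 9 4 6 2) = (9)(0 7 4 6 2)(1 8) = [7, 8, 0, 3, 6, 5, 2, 4, 1, 9]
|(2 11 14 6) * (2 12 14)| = 6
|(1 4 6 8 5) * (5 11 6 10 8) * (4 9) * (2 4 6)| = |(1 9 6 5)(2 4 10 8 11)| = 20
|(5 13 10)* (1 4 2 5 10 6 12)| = |(1 4 2 5 13 6 12)| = 7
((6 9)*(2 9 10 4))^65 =((2 9 6 10 4))^65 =(10)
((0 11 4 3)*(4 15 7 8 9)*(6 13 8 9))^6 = (0 3 4 9 7 15 11)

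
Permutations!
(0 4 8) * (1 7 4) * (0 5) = (0 1 7 4 8 5) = [1, 7, 2, 3, 8, 0, 6, 4, 5]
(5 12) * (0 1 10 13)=[1, 10, 2, 3, 4, 12, 6, 7, 8, 9, 13, 11, 5, 0]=(0 1 10 13)(5 12)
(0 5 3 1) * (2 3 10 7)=(0 5 10 7 2 3 1)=[5, 0, 3, 1, 4, 10, 6, 2, 8, 9, 7]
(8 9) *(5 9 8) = [0, 1, 2, 3, 4, 9, 6, 7, 8, 5] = (5 9)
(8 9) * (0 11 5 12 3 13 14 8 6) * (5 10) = (0 11 10 5 12 3 13 14 8 9 6) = [11, 1, 2, 13, 4, 12, 0, 7, 9, 6, 5, 10, 3, 14, 8]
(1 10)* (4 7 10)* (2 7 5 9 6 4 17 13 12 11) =(1 17 13 12 11 2 7 10)(4 5 9 6) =[0, 17, 7, 3, 5, 9, 4, 10, 8, 6, 1, 2, 11, 12, 14, 15, 16, 13]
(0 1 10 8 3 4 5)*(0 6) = (0 1 10 8 3 4 5 6) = [1, 10, 2, 4, 5, 6, 0, 7, 3, 9, 8]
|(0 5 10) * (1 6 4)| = 3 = |(0 5 10)(1 6 4)|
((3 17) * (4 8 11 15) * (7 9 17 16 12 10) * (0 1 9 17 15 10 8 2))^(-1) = (0 2 4 15 9 1)(3 17 7 10 11 8 12 16)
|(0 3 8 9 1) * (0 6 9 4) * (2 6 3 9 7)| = |(0 9 1 3 8 4)(2 6 7)| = 6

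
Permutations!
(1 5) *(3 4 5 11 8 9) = (1 11 8 9 3 4 5) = [0, 11, 2, 4, 5, 1, 6, 7, 9, 3, 10, 8]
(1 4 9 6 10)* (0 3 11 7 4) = (0 3 11 7 4 9 6 10 1) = [3, 0, 2, 11, 9, 5, 10, 4, 8, 6, 1, 7]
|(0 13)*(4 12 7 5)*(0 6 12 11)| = |(0 13 6 12 7 5 4 11)| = 8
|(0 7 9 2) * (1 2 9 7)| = 3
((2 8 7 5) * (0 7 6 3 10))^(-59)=(0 6 5 10 8 7 3 2)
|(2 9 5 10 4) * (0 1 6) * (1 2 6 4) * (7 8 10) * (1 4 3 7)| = 11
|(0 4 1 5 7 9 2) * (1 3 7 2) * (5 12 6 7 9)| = 10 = |(0 4 3 9 1 12 6 7 5 2)|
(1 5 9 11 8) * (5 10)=(1 10 5 9 11 8)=[0, 10, 2, 3, 4, 9, 6, 7, 1, 11, 5, 8]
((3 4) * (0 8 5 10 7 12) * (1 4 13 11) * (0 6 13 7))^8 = ((0 8 5 10)(1 4 3 7 12 6 13 11))^8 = (13)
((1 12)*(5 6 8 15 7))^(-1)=(1 12)(5 7 15 8 6)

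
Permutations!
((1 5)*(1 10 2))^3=((1 5 10 2))^3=(1 2 10 5)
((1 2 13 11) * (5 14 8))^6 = ((1 2 13 11)(5 14 8))^6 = (14)(1 13)(2 11)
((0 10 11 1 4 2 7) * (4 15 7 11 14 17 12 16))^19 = (0 2 14 1 12 7 4 10 11 17 15 16)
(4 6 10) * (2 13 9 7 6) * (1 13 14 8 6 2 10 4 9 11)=(1 13 11)(2 14 8 6 4 10 9 7)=[0, 13, 14, 3, 10, 5, 4, 2, 6, 7, 9, 1, 12, 11, 8]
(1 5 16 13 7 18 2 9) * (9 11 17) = [0, 5, 11, 3, 4, 16, 6, 18, 8, 1, 10, 17, 12, 7, 14, 15, 13, 9, 2] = (1 5 16 13 7 18 2 11 17 9)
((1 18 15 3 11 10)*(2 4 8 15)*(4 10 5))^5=(1 18 2 10)(3 15 8 4 5 11)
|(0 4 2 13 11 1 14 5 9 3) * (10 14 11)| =|(0 4 2 13 10 14 5 9 3)(1 11)| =18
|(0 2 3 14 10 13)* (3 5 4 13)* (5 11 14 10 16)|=|(0 2 11 14 16 5 4 13)(3 10)|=8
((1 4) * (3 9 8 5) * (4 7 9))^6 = ((1 7 9 8 5 3 4))^6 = (1 4 3 5 8 9 7)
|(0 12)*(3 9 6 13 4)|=10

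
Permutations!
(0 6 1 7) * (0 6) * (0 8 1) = (0 8 1 7 6) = [8, 7, 2, 3, 4, 5, 0, 6, 1]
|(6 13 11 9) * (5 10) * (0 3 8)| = 12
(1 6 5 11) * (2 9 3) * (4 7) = (1 6 5 11)(2 9 3)(4 7) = [0, 6, 9, 2, 7, 11, 5, 4, 8, 3, 10, 1]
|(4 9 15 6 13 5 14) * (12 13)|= |(4 9 15 6 12 13 5 14)|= 8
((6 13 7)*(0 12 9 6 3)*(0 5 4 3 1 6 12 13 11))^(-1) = (0 11 6 1 7 13)(3 4 5)(9 12)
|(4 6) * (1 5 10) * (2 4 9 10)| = 7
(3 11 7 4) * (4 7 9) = (3 11 9 4) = [0, 1, 2, 11, 3, 5, 6, 7, 8, 4, 10, 9]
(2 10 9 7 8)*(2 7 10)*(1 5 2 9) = (1 5 2 9 10)(7 8) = [0, 5, 9, 3, 4, 2, 6, 8, 7, 10, 1]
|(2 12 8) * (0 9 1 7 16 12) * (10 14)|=8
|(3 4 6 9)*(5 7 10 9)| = 7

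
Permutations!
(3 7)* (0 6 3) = (0 6 3 7) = [6, 1, 2, 7, 4, 5, 3, 0]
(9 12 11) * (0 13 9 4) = (0 13 9 12 11 4) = [13, 1, 2, 3, 0, 5, 6, 7, 8, 12, 10, 4, 11, 9]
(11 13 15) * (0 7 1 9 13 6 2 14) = [7, 9, 14, 3, 4, 5, 2, 1, 8, 13, 10, 6, 12, 15, 0, 11] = (0 7 1 9 13 15 11 6 2 14)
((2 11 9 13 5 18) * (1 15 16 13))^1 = ((1 15 16 13 5 18 2 11 9))^1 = (1 15 16 13 5 18 2 11 9)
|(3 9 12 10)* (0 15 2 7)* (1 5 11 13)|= |(0 15 2 7)(1 5 11 13)(3 9 12 10)|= 4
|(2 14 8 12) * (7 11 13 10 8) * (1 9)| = |(1 9)(2 14 7 11 13 10 8 12)| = 8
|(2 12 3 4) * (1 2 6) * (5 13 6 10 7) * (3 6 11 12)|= 11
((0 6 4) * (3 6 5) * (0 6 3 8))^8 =((0 5 8)(4 6))^8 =(0 8 5)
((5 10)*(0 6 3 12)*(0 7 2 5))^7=(0 10 5 2 7 12 3 6)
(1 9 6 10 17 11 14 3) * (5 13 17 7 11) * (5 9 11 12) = (1 11 14 3)(5 13 17 9 6 10 7 12) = [0, 11, 2, 1, 4, 13, 10, 12, 8, 6, 7, 14, 5, 17, 3, 15, 16, 9]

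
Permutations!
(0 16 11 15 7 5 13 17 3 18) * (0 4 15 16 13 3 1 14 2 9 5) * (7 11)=(0 13 17 1 14 2 9 5 3 18 4 15 11 16 7)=[13, 14, 9, 18, 15, 3, 6, 0, 8, 5, 10, 16, 12, 17, 2, 11, 7, 1, 4]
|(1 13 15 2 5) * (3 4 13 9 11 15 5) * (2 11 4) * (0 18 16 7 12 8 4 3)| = 26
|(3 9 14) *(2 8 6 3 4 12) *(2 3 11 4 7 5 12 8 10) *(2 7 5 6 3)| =12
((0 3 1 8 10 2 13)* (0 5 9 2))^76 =(13)(0 3 1 8 10)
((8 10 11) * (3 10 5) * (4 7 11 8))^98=(3 8)(4 11 7)(5 10)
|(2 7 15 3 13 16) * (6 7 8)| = |(2 8 6 7 15 3 13 16)| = 8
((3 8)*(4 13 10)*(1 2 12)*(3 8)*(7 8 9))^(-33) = (13)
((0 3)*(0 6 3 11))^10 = ((0 11)(3 6))^10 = (11)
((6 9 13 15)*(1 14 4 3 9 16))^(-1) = (1 16 6 15 13 9 3 4 14)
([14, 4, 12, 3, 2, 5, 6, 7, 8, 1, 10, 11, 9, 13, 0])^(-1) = (0 14)(1 9 12 2 4)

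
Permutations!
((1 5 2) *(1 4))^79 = ((1 5 2 4))^79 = (1 4 2 5)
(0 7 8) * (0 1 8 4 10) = (0 7 4 10)(1 8) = [7, 8, 2, 3, 10, 5, 6, 4, 1, 9, 0]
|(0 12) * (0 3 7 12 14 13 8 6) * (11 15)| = 30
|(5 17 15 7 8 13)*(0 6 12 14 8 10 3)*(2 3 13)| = 42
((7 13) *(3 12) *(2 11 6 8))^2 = (13)(2 6)(8 11)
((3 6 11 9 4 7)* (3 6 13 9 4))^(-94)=(3 9 13)(4 6)(7 11)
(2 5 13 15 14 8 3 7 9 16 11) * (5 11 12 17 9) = (2 11)(3 7 5 13 15 14 8)(9 16 12 17) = [0, 1, 11, 7, 4, 13, 6, 5, 3, 16, 10, 2, 17, 15, 8, 14, 12, 9]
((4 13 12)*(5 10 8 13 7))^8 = ((4 7 5 10 8 13 12))^8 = (4 7 5 10 8 13 12)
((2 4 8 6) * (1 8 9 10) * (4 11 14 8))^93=((1 4 9 10)(2 11 14 8 6))^93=(1 4 9 10)(2 8 11 6 14)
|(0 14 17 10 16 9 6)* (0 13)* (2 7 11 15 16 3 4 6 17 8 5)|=16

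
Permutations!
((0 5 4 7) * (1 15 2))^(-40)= (1 2 15)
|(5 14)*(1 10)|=2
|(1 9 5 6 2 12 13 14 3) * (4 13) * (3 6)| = |(1 9 5 3)(2 12 4 13 14 6)| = 12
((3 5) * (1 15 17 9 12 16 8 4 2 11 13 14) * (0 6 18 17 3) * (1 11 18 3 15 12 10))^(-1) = ((0 6 3 5)(1 12 16 8 4 2 18 17 9 10)(11 13 14))^(-1) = (0 5 3 6)(1 10 9 17 18 2 4 8 16 12)(11 14 13)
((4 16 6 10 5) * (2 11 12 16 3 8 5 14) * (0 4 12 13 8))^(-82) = ((0 4 3)(2 11 13 8 5 12 16 6 10 14))^(-82) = (0 3 4)(2 10 16 5 13)(6 12 8 11 14)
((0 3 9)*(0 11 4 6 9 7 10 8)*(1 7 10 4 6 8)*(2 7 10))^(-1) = ((0 3 2 7 4 8)(1 10)(6 9 11))^(-1) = (0 8 4 7 2 3)(1 10)(6 11 9)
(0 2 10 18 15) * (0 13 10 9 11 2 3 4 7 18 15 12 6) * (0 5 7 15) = (0 3 4 15 13 10)(2 9 11)(5 7 18 12 6) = [3, 1, 9, 4, 15, 7, 5, 18, 8, 11, 0, 2, 6, 10, 14, 13, 16, 17, 12]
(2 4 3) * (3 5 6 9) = (2 4 5 6 9 3) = [0, 1, 4, 2, 5, 6, 9, 7, 8, 3]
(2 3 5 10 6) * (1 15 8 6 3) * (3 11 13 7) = (1 15 8 6 2)(3 5 10 11 13 7) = [0, 15, 1, 5, 4, 10, 2, 3, 6, 9, 11, 13, 12, 7, 14, 8]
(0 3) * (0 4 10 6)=[3, 1, 2, 4, 10, 5, 0, 7, 8, 9, 6]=(0 3 4 10 6)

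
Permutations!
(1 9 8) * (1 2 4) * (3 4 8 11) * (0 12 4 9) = (0 12 4 1)(2 8)(3 9 11) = [12, 0, 8, 9, 1, 5, 6, 7, 2, 11, 10, 3, 4]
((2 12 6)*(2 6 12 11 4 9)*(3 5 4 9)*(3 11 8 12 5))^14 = ((2 8 12 5 4 11 9))^14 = (12)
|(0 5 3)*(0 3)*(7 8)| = 2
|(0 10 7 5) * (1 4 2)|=12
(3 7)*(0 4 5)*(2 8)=[4, 1, 8, 7, 5, 0, 6, 3, 2]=(0 4 5)(2 8)(3 7)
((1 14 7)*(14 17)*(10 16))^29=(1 17 14 7)(10 16)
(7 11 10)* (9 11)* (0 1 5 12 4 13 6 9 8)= [1, 5, 2, 3, 13, 12, 9, 8, 0, 11, 7, 10, 4, 6]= (0 1 5 12 4 13 6 9 11 10 7 8)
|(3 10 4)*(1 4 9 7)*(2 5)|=6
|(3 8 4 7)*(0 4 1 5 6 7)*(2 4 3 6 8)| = 12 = |(0 3 2 4)(1 5 8)(6 7)|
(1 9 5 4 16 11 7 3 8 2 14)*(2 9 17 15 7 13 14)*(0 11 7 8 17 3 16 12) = (0 11 13 14 1 3 17 15 8 9 5 4 12)(7 16) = [11, 3, 2, 17, 12, 4, 6, 16, 9, 5, 10, 13, 0, 14, 1, 8, 7, 15]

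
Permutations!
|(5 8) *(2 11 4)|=6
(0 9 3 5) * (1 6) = [9, 6, 2, 5, 4, 0, 1, 7, 8, 3] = (0 9 3 5)(1 6)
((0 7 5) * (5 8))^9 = (0 7 8 5)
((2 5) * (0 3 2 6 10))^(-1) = (0 10 6 5 2 3)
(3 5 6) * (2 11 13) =(2 11 13)(3 5 6) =[0, 1, 11, 5, 4, 6, 3, 7, 8, 9, 10, 13, 12, 2]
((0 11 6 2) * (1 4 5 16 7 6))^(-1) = ((0 11 1 4 5 16 7 6 2))^(-1) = (0 2 6 7 16 5 4 1 11)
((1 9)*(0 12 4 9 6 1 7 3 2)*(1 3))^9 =((0 12 4 9 7 1 6 3 2))^9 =(12)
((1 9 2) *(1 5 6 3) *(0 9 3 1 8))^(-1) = ((0 9 2 5 6 1 3 8))^(-1) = (0 8 3 1 6 5 2 9)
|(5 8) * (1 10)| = 2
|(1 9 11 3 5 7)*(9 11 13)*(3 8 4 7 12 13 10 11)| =11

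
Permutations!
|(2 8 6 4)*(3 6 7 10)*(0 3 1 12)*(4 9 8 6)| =11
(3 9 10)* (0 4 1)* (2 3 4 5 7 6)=(0 5 7 6 2 3 9 10 4 1)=[5, 0, 3, 9, 1, 7, 2, 6, 8, 10, 4]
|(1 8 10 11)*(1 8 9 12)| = |(1 9 12)(8 10 11)| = 3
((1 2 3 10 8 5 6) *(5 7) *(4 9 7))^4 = (1 8 5 3 9)(2 4 6 10 7) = ((1 2 3 10 8 4 9 7 5 6))^4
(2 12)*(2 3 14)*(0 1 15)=(0 1 15)(2 12 3 14)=[1, 15, 12, 14, 4, 5, 6, 7, 8, 9, 10, 11, 3, 13, 2, 0]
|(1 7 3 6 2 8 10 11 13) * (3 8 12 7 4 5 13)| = |(1 4 5 13)(2 12 7 8 10 11 3 6)| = 8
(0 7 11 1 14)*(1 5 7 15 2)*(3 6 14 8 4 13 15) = (0 3 6 14)(1 8 4 13 15 2)(5 7 11) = [3, 8, 1, 6, 13, 7, 14, 11, 4, 9, 10, 5, 12, 15, 0, 2]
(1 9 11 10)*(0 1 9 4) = [1, 4, 2, 3, 0, 5, 6, 7, 8, 11, 9, 10] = (0 1 4)(9 11 10)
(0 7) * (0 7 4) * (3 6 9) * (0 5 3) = [4, 1, 2, 6, 5, 3, 9, 7, 8, 0] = (0 4 5 3 6 9)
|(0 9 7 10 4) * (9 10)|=6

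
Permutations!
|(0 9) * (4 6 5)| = |(0 9)(4 6 5)| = 6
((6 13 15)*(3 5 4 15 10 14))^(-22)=(3 4 6 10)(5 15 13 14)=((3 5 4 15 6 13 10 14))^(-22)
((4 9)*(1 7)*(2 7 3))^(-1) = (1 7 2 3)(4 9)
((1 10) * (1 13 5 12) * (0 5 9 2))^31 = ((0 5 12 1 10 13 9 2))^31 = (0 2 9 13 10 1 12 5)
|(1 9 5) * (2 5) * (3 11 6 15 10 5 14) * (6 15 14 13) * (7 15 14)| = |(1 9 2 13 6 7 15 10 5)(3 11 14)| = 9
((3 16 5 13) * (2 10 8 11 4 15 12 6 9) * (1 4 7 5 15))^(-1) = ((1 4)(2 10 8 11 7 5 13 3 16 15 12 6 9))^(-1) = (1 4)(2 9 6 12 15 16 3 13 5 7 11 8 10)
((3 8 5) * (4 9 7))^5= (3 5 8)(4 7 9)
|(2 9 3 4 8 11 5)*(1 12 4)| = |(1 12 4 8 11 5 2 9 3)| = 9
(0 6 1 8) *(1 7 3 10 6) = [1, 8, 2, 10, 4, 5, 7, 3, 0, 9, 6] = (0 1 8)(3 10 6 7)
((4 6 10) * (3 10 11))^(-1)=((3 10 4 6 11))^(-1)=(3 11 6 4 10)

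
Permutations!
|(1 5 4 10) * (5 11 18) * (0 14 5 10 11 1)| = |(0 14 5 4 11 18 10)| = 7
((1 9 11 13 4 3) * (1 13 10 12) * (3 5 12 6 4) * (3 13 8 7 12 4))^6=((13)(1 9 11 10 6 3 8 7 12)(4 5))^6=(13)(1 8 10)(3 11 12)(6 9 7)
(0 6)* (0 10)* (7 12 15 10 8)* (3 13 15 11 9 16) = (0 6 8 7 12 11 9 16 3 13 15 10) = [6, 1, 2, 13, 4, 5, 8, 12, 7, 16, 0, 9, 11, 15, 14, 10, 3]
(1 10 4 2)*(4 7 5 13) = (1 10 7 5 13 4 2) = [0, 10, 1, 3, 2, 13, 6, 5, 8, 9, 7, 11, 12, 4]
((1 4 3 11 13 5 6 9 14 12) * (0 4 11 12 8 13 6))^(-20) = ((0 4 3 12 1 11 6 9 14 8 13 5))^(-20) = (0 1 14)(3 6 13)(4 11 8)(5 12 9)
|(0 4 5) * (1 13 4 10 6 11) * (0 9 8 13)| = 5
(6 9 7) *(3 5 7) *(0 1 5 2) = (0 1 5 7 6 9 3 2) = [1, 5, 0, 2, 4, 7, 9, 6, 8, 3]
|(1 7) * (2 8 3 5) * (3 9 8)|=6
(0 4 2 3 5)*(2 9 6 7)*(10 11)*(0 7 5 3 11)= (0 4 9 6 5 7 2 11 10)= [4, 1, 11, 3, 9, 7, 5, 2, 8, 6, 0, 10]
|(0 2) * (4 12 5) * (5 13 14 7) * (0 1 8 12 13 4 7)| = |(0 2 1 8 12 4 13 14)(5 7)| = 8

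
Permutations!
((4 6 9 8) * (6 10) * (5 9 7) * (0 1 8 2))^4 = (0 10 9 8 7)(1 6 2 4 5)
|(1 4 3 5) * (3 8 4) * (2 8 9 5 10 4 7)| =6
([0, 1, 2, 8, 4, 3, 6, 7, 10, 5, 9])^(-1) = [0, 1, 2, 5, 4, 9, 6, 7, 3, 10, 8]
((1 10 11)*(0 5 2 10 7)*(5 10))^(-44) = ((0 10 11 1 7)(2 5))^(-44) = (0 10 11 1 7)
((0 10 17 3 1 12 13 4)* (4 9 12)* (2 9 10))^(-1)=(0 4 1 3 17 10 13 12 9 2)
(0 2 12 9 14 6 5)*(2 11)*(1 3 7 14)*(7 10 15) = [11, 3, 12, 10, 4, 0, 5, 14, 8, 1, 15, 2, 9, 13, 6, 7] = (0 11 2 12 9 1 3 10 15 7 14 6 5)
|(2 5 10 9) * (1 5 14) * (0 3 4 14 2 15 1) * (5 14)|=9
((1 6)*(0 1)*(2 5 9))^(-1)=((0 1 6)(2 5 9))^(-1)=(0 6 1)(2 9 5)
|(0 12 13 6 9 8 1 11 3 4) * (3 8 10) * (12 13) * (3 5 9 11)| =|(0 13 6 11 8 1 3 4)(5 9 10)| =24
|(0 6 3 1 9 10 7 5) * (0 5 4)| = |(0 6 3 1 9 10 7 4)| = 8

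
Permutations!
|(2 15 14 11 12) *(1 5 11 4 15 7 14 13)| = 10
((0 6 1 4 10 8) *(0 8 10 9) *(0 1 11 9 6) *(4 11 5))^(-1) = ((1 11 9)(4 6 5))^(-1) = (1 9 11)(4 5 6)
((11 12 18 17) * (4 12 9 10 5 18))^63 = (4 12)(5 11)(9 18)(10 17)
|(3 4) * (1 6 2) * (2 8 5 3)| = 7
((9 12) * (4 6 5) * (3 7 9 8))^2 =(3 9 8 7 12)(4 5 6)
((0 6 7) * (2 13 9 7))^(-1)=((0 6 2 13 9 7))^(-1)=(0 7 9 13 2 6)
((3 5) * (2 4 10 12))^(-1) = ((2 4 10 12)(3 5))^(-1) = (2 12 10 4)(3 5)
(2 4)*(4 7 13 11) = (2 7 13 11 4) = [0, 1, 7, 3, 2, 5, 6, 13, 8, 9, 10, 4, 12, 11]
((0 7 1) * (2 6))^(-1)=((0 7 1)(2 6))^(-1)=(0 1 7)(2 6)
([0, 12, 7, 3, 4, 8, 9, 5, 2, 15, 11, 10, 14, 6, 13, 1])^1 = (1 12 14 13 6 9 15)(2 7 5 8)(10 11)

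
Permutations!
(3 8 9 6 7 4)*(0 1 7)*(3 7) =(0 1 3 8 9 6)(4 7) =[1, 3, 2, 8, 7, 5, 0, 4, 9, 6]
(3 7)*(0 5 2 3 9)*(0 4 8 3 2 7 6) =[5, 1, 2, 6, 8, 7, 0, 9, 3, 4] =(0 5 7 9 4 8 3 6)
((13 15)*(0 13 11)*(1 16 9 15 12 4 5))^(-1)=((0 13 12 4 5 1 16 9 15 11))^(-1)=(0 11 15 9 16 1 5 4 12 13)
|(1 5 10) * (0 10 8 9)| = 6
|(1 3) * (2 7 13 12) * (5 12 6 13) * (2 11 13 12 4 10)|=|(1 3)(2 7 5 4 10)(6 12 11 13)|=20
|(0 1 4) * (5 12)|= |(0 1 4)(5 12)|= 6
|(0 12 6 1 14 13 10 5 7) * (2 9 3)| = 9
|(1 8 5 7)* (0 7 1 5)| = |(0 7 5 1 8)| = 5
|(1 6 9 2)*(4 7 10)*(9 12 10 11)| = 9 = |(1 6 12 10 4 7 11 9 2)|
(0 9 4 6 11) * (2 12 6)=(0 9 4 2 12 6 11)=[9, 1, 12, 3, 2, 5, 11, 7, 8, 4, 10, 0, 6]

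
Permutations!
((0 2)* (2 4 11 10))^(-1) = (0 2 10 11 4)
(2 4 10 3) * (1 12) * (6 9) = [0, 12, 4, 2, 10, 5, 9, 7, 8, 6, 3, 11, 1] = (1 12)(2 4 10 3)(6 9)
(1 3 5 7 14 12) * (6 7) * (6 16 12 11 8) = (1 3 5 16 12)(6 7 14 11 8) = [0, 3, 2, 5, 4, 16, 7, 14, 6, 9, 10, 8, 1, 13, 11, 15, 12]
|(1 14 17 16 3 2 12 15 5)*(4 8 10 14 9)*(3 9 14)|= |(1 14 17 16 9 4 8 10 3 2 12 15 5)|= 13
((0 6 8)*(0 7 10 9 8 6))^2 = ((7 10 9 8))^2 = (7 9)(8 10)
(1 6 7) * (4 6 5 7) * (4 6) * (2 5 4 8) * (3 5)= [0, 4, 3, 5, 8, 7, 6, 1, 2]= (1 4 8 2 3 5 7)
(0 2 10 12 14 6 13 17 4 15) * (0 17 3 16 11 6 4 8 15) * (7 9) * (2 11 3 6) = (0 11 2 10 12 14 4)(3 16)(6 13)(7 9)(8 15 17) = [11, 1, 10, 16, 0, 5, 13, 9, 15, 7, 12, 2, 14, 6, 4, 17, 3, 8]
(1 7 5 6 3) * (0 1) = (0 1 7 5 6 3) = [1, 7, 2, 0, 4, 6, 3, 5]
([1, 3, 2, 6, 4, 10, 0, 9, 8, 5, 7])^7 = (0 6 3 1)(5 9 7 10)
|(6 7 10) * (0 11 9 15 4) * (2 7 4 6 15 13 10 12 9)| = |(0 11 2 7 12 9 13 10 15 6 4)| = 11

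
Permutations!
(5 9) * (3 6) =[0, 1, 2, 6, 4, 9, 3, 7, 8, 5] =(3 6)(5 9)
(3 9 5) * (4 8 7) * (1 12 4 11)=[0, 12, 2, 9, 8, 3, 6, 11, 7, 5, 10, 1, 4]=(1 12 4 8 7 11)(3 9 5)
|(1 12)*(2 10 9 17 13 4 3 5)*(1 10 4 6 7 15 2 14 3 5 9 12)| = 22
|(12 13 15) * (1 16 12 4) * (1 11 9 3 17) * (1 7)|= |(1 16 12 13 15 4 11 9 3 17 7)|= 11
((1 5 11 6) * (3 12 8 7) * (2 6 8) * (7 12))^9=(1 11 12 6 5 8 2)(3 7)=((1 5 11 8 12 2 6)(3 7))^9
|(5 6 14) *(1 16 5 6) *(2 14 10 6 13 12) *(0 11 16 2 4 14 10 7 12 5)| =30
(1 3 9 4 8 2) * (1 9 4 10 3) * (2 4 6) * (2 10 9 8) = [0, 1, 8, 6, 2, 5, 10, 7, 4, 9, 3] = (2 8 4)(3 6 10)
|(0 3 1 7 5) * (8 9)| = |(0 3 1 7 5)(8 9)| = 10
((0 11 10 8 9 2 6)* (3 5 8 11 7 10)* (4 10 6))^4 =(0 7 6)(2 3)(4 5)(8 10)(9 11)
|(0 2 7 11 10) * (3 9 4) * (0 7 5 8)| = |(0 2 5 8)(3 9 4)(7 11 10)| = 12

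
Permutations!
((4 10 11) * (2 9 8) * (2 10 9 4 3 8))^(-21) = ((2 4 9)(3 8 10 11))^(-21) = (3 11 10 8)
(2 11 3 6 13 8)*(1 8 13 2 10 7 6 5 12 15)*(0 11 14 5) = (0 11 3)(1 8 10 7 6 2 14 5 12 15) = [11, 8, 14, 0, 4, 12, 2, 6, 10, 9, 7, 3, 15, 13, 5, 1]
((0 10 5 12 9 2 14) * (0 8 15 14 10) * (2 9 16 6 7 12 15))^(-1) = (2 8 14 15 5 10)(6 16 12 7) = ((2 10 5 15 14 8)(6 7 12 16))^(-1)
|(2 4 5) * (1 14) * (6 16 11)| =6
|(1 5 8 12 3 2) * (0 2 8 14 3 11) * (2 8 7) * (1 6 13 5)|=|(0 8 12 11)(2 6 13 5 14 3 7)|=28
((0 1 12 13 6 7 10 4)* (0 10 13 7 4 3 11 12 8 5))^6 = (0 8)(1 5)(3 4 13 12)(6 7 11 10)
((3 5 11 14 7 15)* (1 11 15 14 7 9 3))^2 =(1 7 9 5)(3 15 11 14)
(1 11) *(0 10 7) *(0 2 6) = (0 10 7 2 6)(1 11) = [10, 11, 6, 3, 4, 5, 0, 2, 8, 9, 7, 1]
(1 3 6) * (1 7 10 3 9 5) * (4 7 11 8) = [0, 9, 2, 6, 7, 1, 11, 10, 4, 5, 3, 8] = (1 9 5)(3 6 11 8 4 7 10)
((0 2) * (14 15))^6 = (15)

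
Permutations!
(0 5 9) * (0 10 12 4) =(0 5 9 10 12 4) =[5, 1, 2, 3, 0, 9, 6, 7, 8, 10, 12, 11, 4]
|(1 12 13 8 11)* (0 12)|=6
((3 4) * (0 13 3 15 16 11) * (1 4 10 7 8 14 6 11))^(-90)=(1 15)(4 16)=((0 13 3 10 7 8 14 6 11)(1 4 15 16))^(-90)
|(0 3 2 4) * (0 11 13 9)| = |(0 3 2 4 11 13 9)| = 7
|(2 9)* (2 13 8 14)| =5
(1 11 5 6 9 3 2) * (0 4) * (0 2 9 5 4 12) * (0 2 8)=(0 12 2 1 11 4 8)(3 9)(5 6)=[12, 11, 1, 9, 8, 6, 5, 7, 0, 3, 10, 4, 2]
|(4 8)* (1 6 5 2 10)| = |(1 6 5 2 10)(4 8)| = 10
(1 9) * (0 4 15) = (0 4 15)(1 9) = [4, 9, 2, 3, 15, 5, 6, 7, 8, 1, 10, 11, 12, 13, 14, 0]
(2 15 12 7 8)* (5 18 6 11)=(2 15 12 7 8)(5 18 6 11)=[0, 1, 15, 3, 4, 18, 11, 8, 2, 9, 10, 5, 7, 13, 14, 12, 16, 17, 6]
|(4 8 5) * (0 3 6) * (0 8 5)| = |(0 3 6 8)(4 5)| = 4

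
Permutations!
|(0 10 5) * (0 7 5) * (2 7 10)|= |(0 2 7 5 10)|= 5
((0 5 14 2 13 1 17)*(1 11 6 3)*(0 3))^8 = (0 5 14 2 13 11 6)(1 3 17)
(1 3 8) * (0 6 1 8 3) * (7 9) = [6, 0, 2, 3, 4, 5, 1, 9, 8, 7] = (0 6 1)(7 9)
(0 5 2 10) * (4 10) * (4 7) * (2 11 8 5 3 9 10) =(0 3 9 10)(2 7 4)(5 11 8) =[3, 1, 7, 9, 2, 11, 6, 4, 5, 10, 0, 8]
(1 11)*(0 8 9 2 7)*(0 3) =(0 8 9 2 7 3)(1 11) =[8, 11, 7, 0, 4, 5, 6, 3, 9, 2, 10, 1]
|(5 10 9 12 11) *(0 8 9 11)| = 12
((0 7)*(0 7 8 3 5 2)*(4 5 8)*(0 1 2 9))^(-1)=((0 4 5 9)(1 2)(3 8))^(-1)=(0 9 5 4)(1 2)(3 8)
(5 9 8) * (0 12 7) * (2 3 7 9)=[12, 1, 3, 7, 4, 2, 6, 0, 5, 8, 10, 11, 9]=(0 12 9 8 5 2 3 7)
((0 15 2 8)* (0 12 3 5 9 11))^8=(0 11 9 5 3 12 8 2 15)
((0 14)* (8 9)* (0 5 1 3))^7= ((0 14 5 1 3)(8 9))^7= (0 5 3 14 1)(8 9)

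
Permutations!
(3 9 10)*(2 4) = (2 4)(3 9 10) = [0, 1, 4, 9, 2, 5, 6, 7, 8, 10, 3]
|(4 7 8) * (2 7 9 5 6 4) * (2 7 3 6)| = 6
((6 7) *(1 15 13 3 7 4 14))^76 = (1 7)(3 14)(4 13)(6 15)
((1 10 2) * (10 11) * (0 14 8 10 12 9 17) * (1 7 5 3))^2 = ((0 14 8 10 2 7 5 3 1 11 12 9 17))^2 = (0 8 2 5 1 12 17 14 10 7 3 11 9)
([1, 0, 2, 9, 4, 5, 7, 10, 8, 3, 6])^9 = [1, 0, 2, 9, 4, 5, 6, 7, 8, 3, 10]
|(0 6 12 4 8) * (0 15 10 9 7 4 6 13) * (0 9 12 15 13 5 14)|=|(0 5 14)(4 8 13 9 7)(6 15 10 12)|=60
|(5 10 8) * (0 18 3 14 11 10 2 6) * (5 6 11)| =10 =|(0 18 3 14 5 2 11 10 8 6)|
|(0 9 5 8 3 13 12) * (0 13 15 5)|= 4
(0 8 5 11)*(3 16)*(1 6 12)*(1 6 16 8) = [1, 16, 2, 8, 4, 11, 12, 7, 5, 9, 10, 0, 6, 13, 14, 15, 3] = (0 1 16 3 8 5 11)(6 12)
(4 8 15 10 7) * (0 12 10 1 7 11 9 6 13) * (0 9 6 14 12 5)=[5, 7, 2, 3, 8, 0, 13, 4, 15, 14, 11, 6, 10, 9, 12, 1]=(0 5)(1 7 4 8 15)(6 13 9 14 12 10 11)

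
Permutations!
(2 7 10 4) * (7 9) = [0, 1, 9, 3, 2, 5, 6, 10, 8, 7, 4] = (2 9 7 10 4)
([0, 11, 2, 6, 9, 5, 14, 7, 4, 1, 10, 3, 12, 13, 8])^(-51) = [0, 8, 2, 9, 6, 5, 1, 7, 3, 14, 10, 4, 12, 13, 11]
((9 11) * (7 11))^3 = (11)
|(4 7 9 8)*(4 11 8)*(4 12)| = 4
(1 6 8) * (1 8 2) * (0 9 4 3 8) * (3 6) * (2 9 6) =(0 6 9 4 2 1 3 8) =[6, 3, 1, 8, 2, 5, 9, 7, 0, 4]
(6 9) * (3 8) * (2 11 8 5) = (2 11 8 3 5)(6 9) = [0, 1, 11, 5, 4, 2, 9, 7, 3, 6, 10, 8]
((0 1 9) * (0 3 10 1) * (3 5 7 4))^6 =(1 10 3 4 7 5 9) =((1 9 5 7 4 3 10))^6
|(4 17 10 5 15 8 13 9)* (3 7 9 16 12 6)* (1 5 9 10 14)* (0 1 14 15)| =12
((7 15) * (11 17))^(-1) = (7 15)(11 17)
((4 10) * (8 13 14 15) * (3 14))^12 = (3 15 13 14 8)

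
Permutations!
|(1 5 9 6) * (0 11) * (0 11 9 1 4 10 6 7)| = 6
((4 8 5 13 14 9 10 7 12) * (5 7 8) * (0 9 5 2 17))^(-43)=((0 9 10 8 7 12 4 2 17)(5 13 14))^(-43)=(0 10 7 4 17 9 8 12 2)(5 14 13)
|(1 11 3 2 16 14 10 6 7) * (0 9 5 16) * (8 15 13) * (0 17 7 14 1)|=|(0 9 5 16 1 11 3 2 17 7)(6 14 10)(8 15 13)|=30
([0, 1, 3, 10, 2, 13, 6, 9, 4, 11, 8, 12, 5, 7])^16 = (2 3 10 8 4)(5 11 7)(9 13 12)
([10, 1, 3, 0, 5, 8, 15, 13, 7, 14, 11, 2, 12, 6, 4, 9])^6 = [10, 1, 3, 0, 15, 9, 8, 4, 14, 13, 11, 2, 12, 5, 6, 7]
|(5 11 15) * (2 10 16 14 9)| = |(2 10 16 14 9)(5 11 15)| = 15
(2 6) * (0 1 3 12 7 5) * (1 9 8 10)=[9, 3, 6, 12, 4, 0, 2, 5, 10, 8, 1, 11, 7]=(0 9 8 10 1 3 12 7 5)(2 6)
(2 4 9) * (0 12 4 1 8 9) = (0 12 4)(1 8 9 2) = [12, 8, 1, 3, 0, 5, 6, 7, 9, 2, 10, 11, 4]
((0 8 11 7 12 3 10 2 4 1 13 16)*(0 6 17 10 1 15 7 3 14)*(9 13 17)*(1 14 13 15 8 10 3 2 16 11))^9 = (0 11 10 2 16 4 6 8 9 1 15 17 7 3 12 14 13)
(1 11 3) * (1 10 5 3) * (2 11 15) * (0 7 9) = (0 7 9)(1 15 2 11)(3 10 5) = [7, 15, 11, 10, 4, 3, 6, 9, 8, 0, 5, 1, 12, 13, 14, 2]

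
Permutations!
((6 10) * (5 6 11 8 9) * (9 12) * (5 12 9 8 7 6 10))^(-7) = (5 7 10 6 11)(8 12 9) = ((5 10 11 7 6)(8 9 12))^(-7)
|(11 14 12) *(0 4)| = 6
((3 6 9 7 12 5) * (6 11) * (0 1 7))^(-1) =(0 9 6 11 3 5 12 7 1)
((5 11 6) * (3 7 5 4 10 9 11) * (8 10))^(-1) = ((3 7 5)(4 8 10 9 11 6))^(-1) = (3 5 7)(4 6 11 9 10 8)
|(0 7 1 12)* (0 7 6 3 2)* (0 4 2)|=|(0 6 3)(1 12 7)(2 4)|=6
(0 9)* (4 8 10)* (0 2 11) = (0 9 2 11)(4 8 10) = [9, 1, 11, 3, 8, 5, 6, 7, 10, 2, 4, 0]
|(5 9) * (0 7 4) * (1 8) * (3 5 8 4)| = 8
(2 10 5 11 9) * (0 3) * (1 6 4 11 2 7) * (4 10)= (0 3)(1 6 10 5 2 4 11 9 7)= [3, 6, 4, 0, 11, 2, 10, 1, 8, 7, 5, 9]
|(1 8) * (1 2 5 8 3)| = 6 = |(1 3)(2 5 8)|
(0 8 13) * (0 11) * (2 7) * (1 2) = (0 8 13 11)(1 2 7) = [8, 2, 7, 3, 4, 5, 6, 1, 13, 9, 10, 0, 12, 11]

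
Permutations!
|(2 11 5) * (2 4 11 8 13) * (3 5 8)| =|(2 3 5 4 11 8 13)| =7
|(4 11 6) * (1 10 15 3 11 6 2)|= 6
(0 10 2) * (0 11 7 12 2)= [10, 1, 11, 3, 4, 5, 6, 12, 8, 9, 0, 7, 2]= (0 10)(2 11 7 12)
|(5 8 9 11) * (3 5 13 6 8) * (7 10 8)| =14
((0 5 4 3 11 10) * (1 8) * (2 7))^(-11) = ((0 5 4 3 11 10)(1 8)(2 7))^(-11) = (0 5 4 3 11 10)(1 8)(2 7)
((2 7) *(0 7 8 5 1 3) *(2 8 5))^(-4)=((0 7 8 2 5 1 3))^(-4)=(0 2 3 8 1 7 5)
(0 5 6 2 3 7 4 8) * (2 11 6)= (0 5 2 3 7 4 8)(6 11)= [5, 1, 3, 7, 8, 2, 11, 4, 0, 9, 10, 6]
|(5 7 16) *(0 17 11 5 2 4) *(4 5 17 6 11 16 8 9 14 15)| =|(0 6 11 17 16 2 5 7 8 9 14 15 4)| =13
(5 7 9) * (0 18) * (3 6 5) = (0 18)(3 6 5 7 9) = [18, 1, 2, 6, 4, 7, 5, 9, 8, 3, 10, 11, 12, 13, 14, 15, 16, 17, 0]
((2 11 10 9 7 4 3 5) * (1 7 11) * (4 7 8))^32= (1 4 5)(2 8 3)(9 10 11)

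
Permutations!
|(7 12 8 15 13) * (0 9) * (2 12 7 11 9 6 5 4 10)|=12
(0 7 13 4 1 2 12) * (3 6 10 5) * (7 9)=[9, 2, 12, 6, 1, 3, 10, 13, 8, 7, 5, 11, 0, 4]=(0 9 7 13 4 1 2 12)(3 6 10 5)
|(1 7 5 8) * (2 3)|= 4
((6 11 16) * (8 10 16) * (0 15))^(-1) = (0 15)(6 16 10 8 11) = ((0 15)(6 11 8 10 16))^(-1)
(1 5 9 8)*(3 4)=(1 5 9 8)(3 4)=[0, 5, 2, 4, 3, 9, 6, 7, 1, 8]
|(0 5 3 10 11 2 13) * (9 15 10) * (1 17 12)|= 9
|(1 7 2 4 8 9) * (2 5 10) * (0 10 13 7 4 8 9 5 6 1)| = 11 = |(0 10 2 8 5 13 7 6 1 4 9)|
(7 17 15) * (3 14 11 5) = (3 14 11 5)(7 17 15) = [0, 1, 2, 14, 4, 3, 6, 17, 8, 9, 10, 5, 12, 13, 11, 7, 16, 15]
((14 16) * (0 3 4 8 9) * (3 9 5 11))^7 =((0 9)(3 4 8 5 11)(14 16))^7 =(0 9)(3 8 11 4 5)(14 16)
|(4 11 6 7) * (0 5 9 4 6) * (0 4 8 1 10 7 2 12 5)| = 18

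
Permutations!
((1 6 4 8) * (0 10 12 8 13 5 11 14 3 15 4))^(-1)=(0 6 1 8 12 10)(3 14 11 5 13 4 15)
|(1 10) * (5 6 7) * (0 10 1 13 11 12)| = 15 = |(0 10 13 11 12)(5 6 7)|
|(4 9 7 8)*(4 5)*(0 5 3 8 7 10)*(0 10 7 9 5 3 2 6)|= |(10)(0 3 8 2 6)(4 5)(7 9)|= 10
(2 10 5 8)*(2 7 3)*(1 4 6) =(1 4 6)(2 10 5 8 7 3) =[0, 4, 10, 2, 6, 8, 1, 3, 7, 9, 5]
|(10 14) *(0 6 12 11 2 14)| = 7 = |(0 6 12 11 2 14 10)|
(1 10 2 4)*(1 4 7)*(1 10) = (2 7 10) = [0, 1, 7, 3, 4, 5, 6, 10, 8, 9, 2]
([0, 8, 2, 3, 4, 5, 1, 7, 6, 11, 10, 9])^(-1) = [0, 6, 2, 3, 4, 5, 8, 7, 1, 11, 10, 9]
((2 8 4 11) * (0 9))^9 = ((0 9)(2 8 4 11))^9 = (0 9)(2 8 4 11)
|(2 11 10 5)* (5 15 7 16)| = |(2 11 10 15 7 16 5)| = 7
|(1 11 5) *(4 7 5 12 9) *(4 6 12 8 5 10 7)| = |(1 11 8 5)(6 12 9)(7 10)| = 12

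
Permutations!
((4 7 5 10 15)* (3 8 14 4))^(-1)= (3 15 10 5 7 4 14 8)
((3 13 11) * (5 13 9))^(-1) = (3 11 13 5 9)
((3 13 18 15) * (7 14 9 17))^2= (3 18)(7 9)(13 15)(14 17)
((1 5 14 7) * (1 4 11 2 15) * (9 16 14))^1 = ((1 5 9 16 14 7 4 11 2 15))^1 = (1 5 9 16 14 7 4 11 2 15)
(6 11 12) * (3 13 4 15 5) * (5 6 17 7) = (3 13 4 15 6 11 12 17 7 5) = [0, 1, 2, 13, 15, 3, 11, 5, 8, 9, 10, 12, 17, 4, 14, 6, 16, 7]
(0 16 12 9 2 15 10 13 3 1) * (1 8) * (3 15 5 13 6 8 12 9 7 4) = (0 16 9 2 5 13 15 10 6 8 1)(3 12 7 4) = [16, 0, 5, 12, 3, 13, 8, 4, 1, 2, 6, 11, 7, 15, 14, 10, 9]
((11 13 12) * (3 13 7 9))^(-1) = ((3 13 12 11 7 9))^(-1) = (3 9 7 11 12 13)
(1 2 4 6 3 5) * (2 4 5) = (1 4 6 3 2 5) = [0, 4, 5, 2, 6, 1, 3]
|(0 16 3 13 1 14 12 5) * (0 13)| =15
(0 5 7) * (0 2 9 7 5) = (2 9 7) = [0, 1, 9, 3, 4, 5, 6, 2, 8, 7]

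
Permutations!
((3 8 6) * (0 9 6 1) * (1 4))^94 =(0 3 1 6 4 9 8)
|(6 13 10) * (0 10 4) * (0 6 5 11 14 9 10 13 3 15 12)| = |(0 13 4 6 3 15 12)(5 11 14 9 10)| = 35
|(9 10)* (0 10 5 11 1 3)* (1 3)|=6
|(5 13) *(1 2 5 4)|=5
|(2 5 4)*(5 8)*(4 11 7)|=6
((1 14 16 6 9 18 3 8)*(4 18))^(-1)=((1 14 16 6 9 4 18 3 8))^(-1)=(1 8 3 18 4 9 6 16 14)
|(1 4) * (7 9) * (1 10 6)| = |(1 4 10 6)(7 9)| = 4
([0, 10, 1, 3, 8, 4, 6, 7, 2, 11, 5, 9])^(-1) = [0, 2, 8, 3, 5, 10, 6, 7, 4, 11, 1, 9]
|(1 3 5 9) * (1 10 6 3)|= 5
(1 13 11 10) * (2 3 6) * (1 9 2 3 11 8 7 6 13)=(2 11 10 9)(3 13 8 7 6)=[0, 1, 11, 13, 4, 5, 3, 6, 7, 2, 9, 10, 12, 8]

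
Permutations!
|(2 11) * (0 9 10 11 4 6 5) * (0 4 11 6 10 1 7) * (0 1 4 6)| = |(0 9 4 10)(1 7)(2 11)(5 6)| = 4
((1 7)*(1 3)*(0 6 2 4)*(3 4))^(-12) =(0 2 1 4 6 3 7)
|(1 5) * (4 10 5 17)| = |(1 17 4 10 5)| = 5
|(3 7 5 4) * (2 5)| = |(2 5 4 3 7)| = 5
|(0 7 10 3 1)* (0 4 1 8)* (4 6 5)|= |(0 7 10 3 8)(1 6 5 4)|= 20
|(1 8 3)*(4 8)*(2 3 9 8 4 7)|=|(1 7 2 3)(8 9)|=4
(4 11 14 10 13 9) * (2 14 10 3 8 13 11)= (2 14 3 8 13 9 4)(10 11)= [0, 1, 14, 8, 2, 5, 6, 7, 13, 4, 11, 10, 12, 9, 3]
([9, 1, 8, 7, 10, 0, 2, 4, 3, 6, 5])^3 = [2, 1, 7, 10, 0, 6, 3, 5, 4, 8, 9]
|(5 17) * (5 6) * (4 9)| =6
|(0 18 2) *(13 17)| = |(0 18 2)(13 17)| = 6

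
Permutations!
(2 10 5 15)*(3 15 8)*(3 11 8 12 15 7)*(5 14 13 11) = (2 10 14 13 11 8 5 12 15)(3 7) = [0, 1, 10, 7, 4, 12, 6, 3, 5, 9, 14, 8, 15, 11, 13, 2]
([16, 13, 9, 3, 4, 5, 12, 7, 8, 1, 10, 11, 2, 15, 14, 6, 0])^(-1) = (0 16)(1 9 2 12 6 15 13)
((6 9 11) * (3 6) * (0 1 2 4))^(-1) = (0 4 2 1)(3 11 9 6)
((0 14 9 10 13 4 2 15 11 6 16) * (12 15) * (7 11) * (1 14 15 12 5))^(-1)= ((0 15 7 11 6 16)(1 14 9 10 13 4 2 5))^(-1)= (0 16 6 11 7 15)(1 5 2 4 13 10 9 14)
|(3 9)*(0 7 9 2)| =|(0 7 9 3 2)| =5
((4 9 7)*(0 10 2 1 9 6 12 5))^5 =(0 7)(1 12)(2 6)(4 10)(5 9)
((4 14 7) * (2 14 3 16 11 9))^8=((2 14 7 4 3 16 11 9))^8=(16)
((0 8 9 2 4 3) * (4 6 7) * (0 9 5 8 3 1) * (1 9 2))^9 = (0 3 2 6 7 4 9 1)(5 8)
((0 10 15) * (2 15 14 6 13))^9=((0 10 14 6 13 2 15))^9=(0 14 13 15 10 6 2)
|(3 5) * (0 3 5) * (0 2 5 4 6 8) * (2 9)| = |(0 3 9 2 5 4 6 8)| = 8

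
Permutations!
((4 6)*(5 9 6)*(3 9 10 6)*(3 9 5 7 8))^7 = (10)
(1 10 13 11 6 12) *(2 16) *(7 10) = (1 7 10 13 11 6 12)(2 16) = [0, 7, 16, 3, 4, 5, 12, 10, 8, 9, 13, 6, 1, 11, 14, 15, 2]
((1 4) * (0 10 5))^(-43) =(0 5 10)(1 4)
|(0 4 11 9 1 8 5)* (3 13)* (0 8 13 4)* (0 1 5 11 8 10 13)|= 8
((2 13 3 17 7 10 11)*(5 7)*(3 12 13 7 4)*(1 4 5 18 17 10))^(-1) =(1 7 2 11 10 3 4)(12 13)(17 18)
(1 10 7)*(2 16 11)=(1 10 7)(2 16 11)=[0, 10, 16, 3, 4, 5, 6, 1, 8, 9, 7, 2, 12, 13, 14, 15, 11]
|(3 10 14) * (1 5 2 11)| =|(1 5 2 11)(3 10 14)| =12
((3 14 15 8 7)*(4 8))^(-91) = ((3 14 15 4 8 7))^(-91) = (3 7 8 4 15 14)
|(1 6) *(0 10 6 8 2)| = 6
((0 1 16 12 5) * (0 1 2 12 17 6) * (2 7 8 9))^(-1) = ((0 7 8 9 2 12 5 1 16 17 6))^(-1) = (0 6 17 16 1 5 12 2 9 8 7)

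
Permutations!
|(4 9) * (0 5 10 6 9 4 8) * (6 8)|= |(0 5 10 8)(6 9)|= 4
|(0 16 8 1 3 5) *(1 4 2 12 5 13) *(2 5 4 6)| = 24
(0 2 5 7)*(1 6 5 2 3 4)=(0 3 4 1 6 5 7)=[3, 6, 2, 4, 1, 7, 5, 0]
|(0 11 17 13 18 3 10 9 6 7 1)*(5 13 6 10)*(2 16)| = 12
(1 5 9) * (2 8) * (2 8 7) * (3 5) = (1 3 5 9)(2 7) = [0, 3, 7, 5, 4, 9, 6, 2, 8, 1]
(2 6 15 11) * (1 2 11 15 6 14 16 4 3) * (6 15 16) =[0, 2, 14, 1, 3, 5, 15, 7, 8, 9, 10, 11, 12, 13, 6, 16, 4] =(1 2 14 6 15 16 4 3)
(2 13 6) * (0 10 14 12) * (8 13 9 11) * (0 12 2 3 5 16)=(0 10 14 2 9 11 8 13 6 3 5 16)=[10, 1, 9, 5, 4, 16, 3, 7, 13, 11, 14, 8, 12, 6, 2, 15, 0]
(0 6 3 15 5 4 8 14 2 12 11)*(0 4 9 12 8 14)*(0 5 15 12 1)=[6, 0, 8, 12, 14, 9, 3, 7, 5, 1, 10, 4, 11, 13, 2, 15]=(15)(0 6 3 12 11 4 14 2 8 5 9 1)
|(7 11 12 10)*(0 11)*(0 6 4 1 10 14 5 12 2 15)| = |(0 11 2 15)(1 10 7 6 4)(5 12 14)| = 60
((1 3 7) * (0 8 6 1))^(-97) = ((0 8 6 1 3 7))^(-97) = (0 7 3 1 6 8)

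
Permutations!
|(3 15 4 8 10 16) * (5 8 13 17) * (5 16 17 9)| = |(3 15 4 13 9 5 8 10 17 16)| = 10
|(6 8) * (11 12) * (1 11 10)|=4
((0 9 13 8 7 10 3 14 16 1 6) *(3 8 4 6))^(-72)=((0 9 13 4 6)(1 3 14 16)(7 10 8))^(-72)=(16)(0 4 9 6 13)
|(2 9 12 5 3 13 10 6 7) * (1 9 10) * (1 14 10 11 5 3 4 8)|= 14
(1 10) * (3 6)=[0, 10, 2, 6, 4, 5, 3, 7, 8, 9, 1]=(1 10)(3 6)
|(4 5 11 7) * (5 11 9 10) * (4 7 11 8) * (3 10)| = 4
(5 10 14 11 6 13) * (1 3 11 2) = (1 3 11 6 13 5 10 14 2) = [0, 3, 1, 11, 4, 10, 13, 7, 8, 9, 14, 6, 12, 5, 2]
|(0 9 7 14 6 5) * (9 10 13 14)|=6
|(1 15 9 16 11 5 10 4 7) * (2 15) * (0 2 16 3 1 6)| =13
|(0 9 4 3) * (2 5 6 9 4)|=12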